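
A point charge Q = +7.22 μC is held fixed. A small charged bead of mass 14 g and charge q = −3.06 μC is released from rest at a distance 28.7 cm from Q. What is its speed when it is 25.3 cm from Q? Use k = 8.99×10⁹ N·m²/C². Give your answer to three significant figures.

Only the electrostatic force acts, so mechanical energy is conserved: ½mv² = U₁ − U₂ = kQq(1/r₁ − 1/r₂).
U₁ − U₂ = (8.99×10⁹ N·m²/C²)(7.22×10⁻⁶ C)(-3.06×10⁻⁶ C)(1/0.287 − 1/0.253) = 0.0930 J.
v = √(2·0.0930/0.0140) = 3.65 m/s.

3.65 m/s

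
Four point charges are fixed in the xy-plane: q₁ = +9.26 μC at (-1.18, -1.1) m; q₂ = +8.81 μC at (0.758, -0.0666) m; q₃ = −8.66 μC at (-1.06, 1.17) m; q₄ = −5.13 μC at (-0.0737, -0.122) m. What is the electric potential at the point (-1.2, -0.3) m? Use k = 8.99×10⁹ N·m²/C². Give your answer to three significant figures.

The total potential is the scalar sum of each charge's contribution, V = Σ kqᵢ/rᵢ.
Distances from the field point to each charge: r₁ = 0.800 m, r₂ = 1.97 m, r₃ = 1.48 m, r₄ = 1.14 m.
V = k[(9.26×10⁻⁶)/(0.800) + (8.81×10⁻⁶)/(1.97) + (-8.66×10⁻⁶)/(1.48) + (-5.13×10⁻⁶)/(1.14)] = 5.10×10⁴ V.

5.10×10⁴ V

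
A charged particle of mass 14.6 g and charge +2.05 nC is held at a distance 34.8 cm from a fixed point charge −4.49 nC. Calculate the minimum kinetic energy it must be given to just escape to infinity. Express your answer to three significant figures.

To just escape, total mechanical energy must reach zero at infinity: ½mv²_min + U = 0, so ½mv²_min = −U = |kQq|/r.
|U| = |kQq|/r = (8.99×10⁹ N·m²/C²)(4.49×10⁻⁹)(2.05×10⁻⁹)/(0.348) = 2.38×10⁻⁷ J.

2.38×10⁻⁷ J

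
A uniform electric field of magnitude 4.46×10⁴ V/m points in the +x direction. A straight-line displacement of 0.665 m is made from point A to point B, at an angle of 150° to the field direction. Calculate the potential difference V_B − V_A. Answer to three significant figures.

2.57×10⁴ V

Only the component of displacement along E changes the potential: ΔV = −E·d·cosθ.
ΔV = −(4.46×10⁴ V/m)(0.665 m)cos150° = 2.57×10⁴ V.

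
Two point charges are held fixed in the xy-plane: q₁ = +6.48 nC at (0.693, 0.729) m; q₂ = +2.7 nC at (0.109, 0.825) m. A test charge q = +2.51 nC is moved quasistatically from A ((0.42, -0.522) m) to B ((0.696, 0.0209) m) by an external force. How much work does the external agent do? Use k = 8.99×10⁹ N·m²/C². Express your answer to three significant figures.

For quasistatic motion the external work equals the change in potential energy: W_ext = qΔV = q(V_B − V_A).
At A: distances to the source charges are 1.28 m, 1.38 m; V_A = Σ kqᵢ/rᵢ = 63.1 V.
At B: distances to the source charges are 0.708 m, 0.996 m; V_B = Σ kqᵢ/rᵢ = 107 V.
ΔV = V_B − V_A = 43.6 V.
W_ext = qΔV = (2.51×10⁻⁹ C)(43.6 V) = 1.09×10⁻⁷ J.

1.09×10⁻⁷ J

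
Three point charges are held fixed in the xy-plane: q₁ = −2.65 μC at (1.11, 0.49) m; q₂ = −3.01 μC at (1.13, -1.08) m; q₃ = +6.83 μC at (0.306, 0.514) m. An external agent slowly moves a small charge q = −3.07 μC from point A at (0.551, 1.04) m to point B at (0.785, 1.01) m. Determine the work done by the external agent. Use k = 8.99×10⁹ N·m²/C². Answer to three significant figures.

For quasistatic motion the external work equals the change in potential energy: W_ext = qΔV = q(V_B − V_A).
At A: distances to the source charges are 0.784 m, 2.20 m, 0.580 m; V_A = Σ kqᵢ/rᵢ = 6.31×10⁴ V.
At B: distances to the source charges are 0.613 m, 2.12 m, 0.690 m; V_B = Σ kqᵢ/rᵢ = 3.74×10⁴ V.
ΔV = V_B − V_A = -2.57×10⁴ V.
W_ext = qΔV = (-3.07×10⁻⁶ C)(-2.57×10⁴ V) = 0.0789 J.

0.0789 J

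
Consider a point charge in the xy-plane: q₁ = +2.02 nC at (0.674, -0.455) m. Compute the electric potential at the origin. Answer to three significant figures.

22.3 V

Electric potential is a scalar, so the contributions from each charge add algebraically: V = Σ kqᵢ/rᵢ.
Distances from the field point to each charge: r₁ = 0.813 m.
V = k[(2.02×10⁻⁹)/(0.813)] = 22.3 V.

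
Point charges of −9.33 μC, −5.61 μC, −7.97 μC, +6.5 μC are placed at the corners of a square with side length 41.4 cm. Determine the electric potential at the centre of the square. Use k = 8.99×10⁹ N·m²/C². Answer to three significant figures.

-5.04×10⁵ V

The total potential is the scalar sum of each charge's contribution, V = Σ kqᵢ/rᵢ.
The distance from each corner to the centre is a√2/2 = 0.293 m.
V = k[(-9.33×10⁻⁶)/(0.293) + (-5.61×10⁻⁶)/(0.293) + (-7.97×10⁻⁶)/(0.293) + (6.50×10⁻⁶)/(0.293)] = -5.04×10⁵ V.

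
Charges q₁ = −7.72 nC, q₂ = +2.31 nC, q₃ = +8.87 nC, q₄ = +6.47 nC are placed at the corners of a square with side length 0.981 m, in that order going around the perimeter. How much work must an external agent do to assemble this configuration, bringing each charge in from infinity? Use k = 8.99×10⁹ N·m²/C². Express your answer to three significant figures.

-2.54×10⁻⁷ J

The work to assemble the configuration equals its total potential energy, U = Σ kqᵢqⱼ/rᵢⱼ over all pairs.
The four side pairs have separation 0.981 m and the two diagonal pairs 1.39 m.
Summing all 6 pair terms gives U = -2.54×10⁻⁷ J.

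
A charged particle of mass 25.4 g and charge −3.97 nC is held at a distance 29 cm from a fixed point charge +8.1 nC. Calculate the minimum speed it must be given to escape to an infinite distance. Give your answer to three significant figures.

To just escape, total mechanical energy must reach zero at infinity: ½mv²_min + U = 0, so ½mv²_min = −U = |kQq|/r.
|U| = |kQq|/r = (8.99×10⁹ N·m²/C²)(8.10×10⁻⁹)(3.97×10⁻⁹)/(0.290) = 9.97×10⁻⁷ J.
v_min = √(2|U|/m) = √(2·9.97×10⁻⁷/0.0254) = 8.86×10⁻³ m/s.

8.86×10⁻³ m/s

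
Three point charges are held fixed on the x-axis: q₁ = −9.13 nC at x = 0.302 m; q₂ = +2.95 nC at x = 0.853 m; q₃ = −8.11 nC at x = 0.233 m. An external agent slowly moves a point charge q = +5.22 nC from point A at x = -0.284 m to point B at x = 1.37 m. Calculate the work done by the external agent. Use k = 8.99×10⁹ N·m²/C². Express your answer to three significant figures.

8.77×10⁻⁷ J

For quasistatic motion the external work equals the change in potential energy: W_ext = qΔV = q(V_B − V_A).
At A: distances to the source charges are 0.586 m, 1.14 m, 0.517 m; V_A = Σ kqᵢ/rᵢ = -258 V.
At B: distances to the source charges are 1.07 m, 0.517 m, 1.14 m; V_B = Σ kqᵢ/rᵢ = -89.7 V.
ΔV = V_B − V_A = 168 V.
W_ext = qΔV = (5.22×10⁻⁹ C)(168 V) = 8.77×10⁻⁷ J.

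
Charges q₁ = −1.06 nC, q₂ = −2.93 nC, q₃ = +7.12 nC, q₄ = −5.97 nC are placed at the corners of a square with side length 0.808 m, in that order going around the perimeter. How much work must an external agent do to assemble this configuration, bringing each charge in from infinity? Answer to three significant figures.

The assembly work is the sum of pairwise potential energies, U = Σ_{i<j} kqᵢqⱼ/rᵢⱼ.
The four side pairs have separation 0.808 m and the two diagonal pairs 1.14 m.
Summing all 6 pair terms gives U = -5.22×10⁻⁷ J.

-5.22×10⁻⁷ J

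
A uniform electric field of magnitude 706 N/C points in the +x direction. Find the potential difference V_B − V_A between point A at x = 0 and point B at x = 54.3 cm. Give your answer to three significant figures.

In a uniform field, potential decreases in the direction of E: V_B − V_A = −E·Δx.
V_B − V_A = −(706 V/m)(0.543 m) = -383 V.

-383 V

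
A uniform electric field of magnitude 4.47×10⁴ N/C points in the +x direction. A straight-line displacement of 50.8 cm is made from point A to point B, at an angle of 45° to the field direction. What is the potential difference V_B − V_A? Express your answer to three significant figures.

-1.61×10⁴ V

Only the component of displacement along E changes the potential: ΔV = −E·d·cosθ.
ΔV = −(4.47×10⁴ V/m)(0.508 m)cos45° = -1.61×10⁴ V.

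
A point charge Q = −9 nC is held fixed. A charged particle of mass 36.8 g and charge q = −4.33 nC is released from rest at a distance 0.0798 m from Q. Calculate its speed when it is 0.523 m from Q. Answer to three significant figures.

Only the electrostatic force acts, so mechanical energy is conserved: ½mv² = U₁ − U₂ = kQq(1/r₁ − 1/r₂).
U₁ − U₂ = (8.99×10⁹ N·m²/C²)(-9.00×10⁻⁹ C)(-4.33×10⁻⁹ C)(1/0.0798 − 1/0.523) = 3.72×10⁻⁶ J.
v = √(2·3.72×10⁻⁶/0.0368) = 0.0142 m/s.

0.0142 m/s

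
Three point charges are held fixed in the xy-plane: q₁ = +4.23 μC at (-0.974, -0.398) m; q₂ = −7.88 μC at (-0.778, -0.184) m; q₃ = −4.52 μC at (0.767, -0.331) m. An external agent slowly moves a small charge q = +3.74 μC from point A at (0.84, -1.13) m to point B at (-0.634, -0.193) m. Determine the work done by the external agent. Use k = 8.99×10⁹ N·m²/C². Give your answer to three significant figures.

For quasistatic motion the external work equals the change in potential energy: W_ext = qΔV = q(V_B − V_A).
At A: distances to the source charges are 1.96 m, 1.87 m, 0.802 m; V_A = Σ kqᵢ/rᵢ = -6.90×10⁴ V.
At B: distances to the source charges are 0.397 m, 0.144 m, 1.41 m; V_B = Σ kqᵢ/rᵢ = -4.24×10⁵ V.
ΔV = V_B − V_A = -3.55×10⁵ V.
W_ext = qΔV = (3.74×10⁻⁶ C)(-3.55×10⁵ V) = -1.33 J.

-1.33 J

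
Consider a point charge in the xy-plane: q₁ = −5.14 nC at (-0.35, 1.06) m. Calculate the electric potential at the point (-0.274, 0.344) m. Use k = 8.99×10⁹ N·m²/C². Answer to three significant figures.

-64.2 V

Electric potential is a scalar, so the contributions from each charge add algebraically: V = Σ kqᵢ/rᵢ.
Distances from the field point to each charge: r₁ = 0.720 m.
V = k[(-5.14×10⁻⁹)/(0.720)] = -64.2 V.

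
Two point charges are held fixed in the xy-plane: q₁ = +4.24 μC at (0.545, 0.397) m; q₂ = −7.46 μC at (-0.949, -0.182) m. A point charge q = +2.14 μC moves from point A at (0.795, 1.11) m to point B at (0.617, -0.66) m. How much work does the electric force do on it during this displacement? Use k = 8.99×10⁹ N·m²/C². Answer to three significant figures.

The work done by the electric force is W_field = −ΔU = −q(V_B − V_A) = q(V_A − V_B).
At A: distances to the source charges are 0.756 m, 2.17 m; V_A = Σ kqᵢ/rᵢ = 1.96×10⁴ V.
At B: distances to the source charges are 1.06 m, 1.64 m; V_B = Σ kqᵢ/rᵢ = -4980 V.
ΔV = V_B − V_A = -2.45×10⁴ V.
W_field = −qΔV = −(2.14×10⁻⁶ C)(-2.45×10⁴ V) = 0.0525 J.

0.0525 J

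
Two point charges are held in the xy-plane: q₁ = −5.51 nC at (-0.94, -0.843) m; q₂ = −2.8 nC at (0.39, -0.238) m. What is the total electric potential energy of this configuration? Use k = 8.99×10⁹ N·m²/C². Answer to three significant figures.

9.49×10⁻⁸ J

The work to assemble the configuration equals its total potential energy, U = Σ kqᵢqⱼ/rᵢⱼ over all pairs.
Pair separations: r₁₂ = 1.46 m.
U = (9.49×10⁻⁸) = 9.49×10⁻⁸ J.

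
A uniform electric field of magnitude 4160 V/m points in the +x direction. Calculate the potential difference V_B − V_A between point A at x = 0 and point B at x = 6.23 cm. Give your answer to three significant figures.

-259 V

In a uniform field, potential decreases in the direction of E: V_B − V_A = −E·Δx.
V_B − V_A = −(4160 V/m)(0.0623 m) = -259 V.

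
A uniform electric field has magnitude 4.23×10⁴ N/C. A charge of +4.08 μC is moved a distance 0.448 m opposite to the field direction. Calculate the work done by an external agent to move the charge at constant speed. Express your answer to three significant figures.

The potential change for a displacement 0.448 m opposite to the field direction is ΔV = +Ed = 1.90×10⁴ V.
W_ext = qΔV = 0.0773 J.

0.0773 J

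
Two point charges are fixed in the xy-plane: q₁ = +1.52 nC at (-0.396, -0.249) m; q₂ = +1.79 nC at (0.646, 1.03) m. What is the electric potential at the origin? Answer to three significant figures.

42.4 V

Electric potential is a scalar, so the contributions from each charge add algebraically: V = Σ kqᵢ/rᵢ.
Distances from the field point to each charge: r₁ = 0.468 m, r₂ = 1.22 m.
V = k[(1.52×10⁻⁹)/(0.468) + (1.79×10⁻⁹)/(1.22)] = 42.4 V.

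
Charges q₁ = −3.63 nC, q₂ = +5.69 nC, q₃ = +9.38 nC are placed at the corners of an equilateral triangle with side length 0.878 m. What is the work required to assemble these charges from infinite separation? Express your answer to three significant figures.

-1.36×10⁻⁸ J

The work to assemble the configuration equals its total potential energy, U = Σ kqᵢqⱼ/rᵢⱼ over all pairs.
All three pair separations equal the side length, 0.878 m.
U = (-2.11×10⁻⁷) + (-3.49×10⁻⁷) + (5.46×10⁻⁷) = -1.36×10⁻⁸ J.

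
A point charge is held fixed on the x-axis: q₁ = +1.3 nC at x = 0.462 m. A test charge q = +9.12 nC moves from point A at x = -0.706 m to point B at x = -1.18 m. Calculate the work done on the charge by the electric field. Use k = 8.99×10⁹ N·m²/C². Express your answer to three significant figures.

The work done by the electric force is W_field = −ΔU = −q(V_B − V_A) = q(V_A − V_B).
At A: distance to the source charge is 1.17 m; V_A = kq₁/r = 10.0 V.
At B: distance to the source charge is 1.64 m; V_B = kq₁/r = 7.12 V.
ΔV = V_B − V_A = -2.89 V.
W_field = −qΔV = −(9.12×10⁻⁹ C)(-2.89 V) = 2.63×10⁻⁸ J.

2.63×10⁻⁸ J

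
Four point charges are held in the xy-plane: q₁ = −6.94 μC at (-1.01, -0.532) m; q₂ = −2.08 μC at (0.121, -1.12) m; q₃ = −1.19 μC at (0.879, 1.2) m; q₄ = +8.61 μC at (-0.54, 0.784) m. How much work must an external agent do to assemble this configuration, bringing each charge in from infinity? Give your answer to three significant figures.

The assembly work is the sum of pairwise potential energies, U = Σ_{i<j} kqᵢqⱼ/rᵢⱼ.
Pair separations: r₁₂ = 1.27 m, r₁₃ = 2.56 m, r₁₄ = 1.40 m, r₂₃ = 2.44 m, r₂₄ = 2.02 m, r₃₄ = 1.48 m.
Summing all 6 pair terms gives U = -0.387 J.

-0.387 J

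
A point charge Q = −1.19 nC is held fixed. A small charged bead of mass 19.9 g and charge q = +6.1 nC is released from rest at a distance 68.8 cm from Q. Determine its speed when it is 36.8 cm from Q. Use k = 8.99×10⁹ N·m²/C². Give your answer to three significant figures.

2.88×10⁻³ m/s

Only the electrostatic force acts, so mechanical energy is conserved: ½mv² = U₁ − U₂ = kQq(1/r₁ − 1/r₂).
U₁ − U₂ = (8.99×10⁹ N·m²/C²)(-1.19×10⁻⁹ C)(6.10×10⁻⁹ C)(1/0.688 − 1/0.368) = 8.25×10⁻⁸ J.
v = √(2·8.25×10⁻⁸/0.0199) = 2.88×10⁻³ m/s.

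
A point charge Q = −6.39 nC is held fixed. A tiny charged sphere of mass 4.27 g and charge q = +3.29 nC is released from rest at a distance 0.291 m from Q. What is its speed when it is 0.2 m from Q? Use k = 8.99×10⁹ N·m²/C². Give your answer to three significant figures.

0.0118 m/s

Only the electrostatic force acts, so mechanical energy is conserved: ½mv² = U₁ − U₂ = kQq(1/r₁ − 1/r₂).
U₁ − U₂ = (8.99×10⁹ N·m²/C²)(-6.39×10⁻⁹ C)(3.29×10⁻⁹ C)(1/0.291 − 1/0.200) = 2.96×10⁻⁷ J.
v = √(2·2.96×10⁻⁷/4.27×10⁻³) = 0.0118 m/s.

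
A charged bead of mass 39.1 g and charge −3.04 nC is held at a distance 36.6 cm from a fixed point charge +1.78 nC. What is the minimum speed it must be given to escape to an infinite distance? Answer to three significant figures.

To just escape, total mechanical energy must reach zero at infinity: ½mv²_min + U = 0, so ½mv²_min = −U = |kQq|/r.
|U| = |kQq|/r = (8.99×10⁹ N·m²/C²)(1.78×10⁻⁹)(3.04×10⁻⁹)/(0.366) = 1.33×10⁻⁷ J.
v_min = √(2|U|/m) = √(2·1.33×10⁻⁷/0.0391) = 2.61×10⁻³ m/s.

2.61×10⁻³ m/s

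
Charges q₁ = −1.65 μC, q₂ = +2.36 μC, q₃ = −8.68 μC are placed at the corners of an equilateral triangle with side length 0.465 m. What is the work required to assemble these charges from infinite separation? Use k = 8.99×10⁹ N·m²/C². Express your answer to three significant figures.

-0.194 J

The assembly work is the sum of pairwise potential energies, U = Σ_{i<j} kqᵢqⱼ/rᵢⱼ.
All three pair separations equal the side length, 0.465 m.
U = (-0.0753) + (0.277) + (-0.396) = -0.194 J.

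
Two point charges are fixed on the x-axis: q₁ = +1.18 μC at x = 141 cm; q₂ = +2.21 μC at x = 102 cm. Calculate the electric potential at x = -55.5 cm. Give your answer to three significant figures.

1.80×10⁴ V

The total potential is the scalar sum of each charge's contribution, V = Σ kqᵢ/rᵢ.
Distances from the field point to each charge: r₁ = 1.96 m, r₂ = 1.58 m.
V = k[(1.18×10⁻⁶)/(1.96) + (2.21×10⁻⁶)/(1.58)] = 1.80×10⁴ V.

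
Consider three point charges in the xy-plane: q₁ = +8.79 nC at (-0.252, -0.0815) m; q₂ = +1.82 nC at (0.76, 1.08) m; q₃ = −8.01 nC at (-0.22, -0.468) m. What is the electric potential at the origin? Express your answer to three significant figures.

Electric potential is a scalar, so the contributions from each charge add algebraically: V = Σ kqᵢ/rᵢ.
Distances from the field point to each charge: r₁ = 0.265 m, r₂ = 1.32 m, r₃ = 0.517 m.
V = k[(8.79×10⁻⁹)/(0.265) + (1.82×10⁻⁹)/(1.32) + (-8.01×10⁻⁹)/(0.517)] = 172 V.

172 V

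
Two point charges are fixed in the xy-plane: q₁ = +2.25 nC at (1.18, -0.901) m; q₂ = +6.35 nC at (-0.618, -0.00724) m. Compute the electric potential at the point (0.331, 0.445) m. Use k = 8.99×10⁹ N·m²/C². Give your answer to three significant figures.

67.0 V

The total potential is the scalar sum of each charge's contribution, V = Σ kqᵢ/rᵢ.
Distances from the field point to each charge: r₁ = 1.59 m, r₂ = 1.05 m.
V = k[(2.25×10⁻⁹)/(1.59) + (6.35×10⁻⁹)/(1.05)] = 67.0 V.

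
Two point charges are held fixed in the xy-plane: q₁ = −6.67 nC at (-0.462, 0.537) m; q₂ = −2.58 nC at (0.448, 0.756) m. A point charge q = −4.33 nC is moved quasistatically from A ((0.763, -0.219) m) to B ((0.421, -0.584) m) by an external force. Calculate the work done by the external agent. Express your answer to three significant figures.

For quasistatic motion the external work equals the change in potential energy: W_ext = qΔV = q(V_B − V_A).
At A: distances to the source charges are 1.44 m, 1.02 m; V_A = Σ kqᵢ/rᵢ = -64.3 V.
At B: distances to the source charges are 1.43 m, 1.34 m; V_B = Σ kqᵢ/rᵢ = -59.3 V.
ΔV = V_B − V_A = 4.97 V.
W_ext = qΔV = (-4.33×10⁻⁹ C)(4.97 V) = -2.15×10⁻⁸ J.

-2.15×10⁻⁸ J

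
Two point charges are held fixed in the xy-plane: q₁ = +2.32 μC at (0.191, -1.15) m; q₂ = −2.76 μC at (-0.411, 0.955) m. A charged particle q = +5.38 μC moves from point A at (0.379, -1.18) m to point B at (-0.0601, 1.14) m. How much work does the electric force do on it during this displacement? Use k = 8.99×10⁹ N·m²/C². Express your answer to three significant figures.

The work done by the electric force is W_field = −ΔU = −q(V_B − V_A) = q(V_A − V_B).
At A: distances to the source charges are 0.190 m, 2.28 m; V_A = Σ kqᵢ/rᵢ = 9.87×10⁴ V.
At B: distances to the source charges are 2.30 m, 0.397 m; V_B = Σ kqᵢ/rᵢ = -5.35×10⁴ V.
ΔV = V_B − V_A = -1.52×10⁵ V.
W_field = −qΔV = −(5.38×10⁻⁶ C)(-1.52×10⁵ V) = 0.819 J.

0.819 J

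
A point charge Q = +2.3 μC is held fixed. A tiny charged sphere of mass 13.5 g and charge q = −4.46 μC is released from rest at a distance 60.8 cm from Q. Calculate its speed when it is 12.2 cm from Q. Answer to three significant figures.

9.46 m/s

Only the electrostatic force acts, so mechanical energy is conserved: ½mv² = U₁ − U₂ = kQq(1/r₁ − 1/r₂).
U₁ − U₂ = (8.99×10⁹ N·m²/C²)(2.30×10⁻⁶ C)(-4.46×10⁻⁶ C)(1/0.608 − 1/0.122) = 0.604 J.
v = √(2·0.604/0.0135) = 9.46 m/s.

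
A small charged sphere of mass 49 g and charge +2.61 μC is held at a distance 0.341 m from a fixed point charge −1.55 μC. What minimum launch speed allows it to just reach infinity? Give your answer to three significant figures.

2.09 m/s

To just escape, total mechanical energy must reach zero at infinity: ½mv²_min + U = 0, so ½mv²_min = −U = |kQq|/r.
|U| = |kQq|/r = (8.99×10⁹ N·m²/C²)(1.55×10⁻⁶)(2.61×10⁻⁶)/(0.341) = 0.107 J.
v_min = √(2|U|/m) = √(2·0.107/0.0490) = 2.09 m/s.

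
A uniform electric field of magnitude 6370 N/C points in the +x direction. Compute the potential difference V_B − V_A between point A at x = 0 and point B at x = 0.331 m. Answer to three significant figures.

In a uniform field, potential decreases in the direction of E: V_B − V_A = −E·Δx.
V_B − V_A = −(6370 V/m)(0.331 m) = -2110 V.

-2110 V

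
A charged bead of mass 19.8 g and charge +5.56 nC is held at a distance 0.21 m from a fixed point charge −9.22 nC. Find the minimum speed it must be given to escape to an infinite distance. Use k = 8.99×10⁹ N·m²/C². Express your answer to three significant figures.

To just escape, total mechanical energy must reach zero at infinity: ½mv²_min + U = 0, so ½mv²_min = −U = |kQq|/r.
|U| = |kQq|/r = (8.99×10⁹ N·m²/C²)(9.22×10⁻⁹)(5.56×10⁻⁹)/(0.210) = 2.19×10⁻⁶ J.
v_min = √(2|U|/m) = √(2·2.19×10⁻⁶/0.0198) = 0.0149 m/s.

0.0149 m/s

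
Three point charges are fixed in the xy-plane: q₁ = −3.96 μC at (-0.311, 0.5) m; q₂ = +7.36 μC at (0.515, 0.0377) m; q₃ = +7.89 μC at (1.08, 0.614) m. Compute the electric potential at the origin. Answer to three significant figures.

Electric potential is a scalar, so the contributions from each charge add algebraically: V = Σ kqᵢ/rᵢ.
Distances from the field point to each charge: r₁ = 0.589 m, r₂ = 0.516 m, r₃ = 1.24 m.
V = k[(-3.96×10⁻⁶)/(0.589) + (7.36×10⁻⁶)/(0.516) + (7.89×10⁻⁶)/(1.24)] = 1.25×10⁵ V.

1.25×10⁵ V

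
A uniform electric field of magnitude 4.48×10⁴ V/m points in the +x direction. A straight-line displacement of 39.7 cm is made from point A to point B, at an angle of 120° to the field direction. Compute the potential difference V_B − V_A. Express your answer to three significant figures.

Only the component of displacement along E changes the potential: ΔV = −E·d·cosθ.
ΔV = −(4.48×10⁴ V/m)(0.397 m)cos120° = 8890 V.

8890 V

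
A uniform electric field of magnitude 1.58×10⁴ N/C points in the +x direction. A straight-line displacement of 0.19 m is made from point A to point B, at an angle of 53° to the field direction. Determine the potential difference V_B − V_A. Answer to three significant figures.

Only the component of displacement along E changes the potential: ΔV = −E·d·cosθ.
ΔV = −(1.58×10⁴ V/m)(0.190 m)cos53° = -1810 V.

-1810 V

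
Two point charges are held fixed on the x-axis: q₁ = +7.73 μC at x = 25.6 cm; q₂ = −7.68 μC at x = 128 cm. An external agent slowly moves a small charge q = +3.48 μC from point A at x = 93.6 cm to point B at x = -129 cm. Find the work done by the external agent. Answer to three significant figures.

For quasistatic motion the external work equals the change in potential energy: W_ext = qΔV = q(V_B − V_A).
At A: distances to the source charges are 0.680 m, 0.344 m; V_A = Σ kqᵢ/rᵢ = -9.85×10⁴ V.
At B: distances to the source charges are 1.55 m, 2.57 m; V_B = Σ kqᵢ/rᵢ = 1.81×10⁴ V.
ΔV = V_B − V_A = 1.17×10⁵ V.
W_ext = qΔV = (3.48×10⁻⁶ C)(1.17×10⁵ V) = 0.406 J.

0.406 J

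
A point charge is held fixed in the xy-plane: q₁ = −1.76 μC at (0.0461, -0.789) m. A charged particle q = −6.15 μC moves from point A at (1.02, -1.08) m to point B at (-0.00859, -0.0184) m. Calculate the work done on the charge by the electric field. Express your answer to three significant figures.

The work done by the electric force is W_field = −ΔU = −q(V_B − V_A) = q(V_A − V_B).
At A: distance to the source charge is 1.02 m; V_A = kq₁/r = -1.56×10⁴ V.
At B: distance to the source charge is 0.773 m; V_B = kq₁/r = -2.05×10⁴ V.
ΔV = V_B − V_A = -4910 V.
W_field = −qΔV = −(-6.15×10⁻⁶ C)(-4910 V) = -0.0302 J.

-0.0302 J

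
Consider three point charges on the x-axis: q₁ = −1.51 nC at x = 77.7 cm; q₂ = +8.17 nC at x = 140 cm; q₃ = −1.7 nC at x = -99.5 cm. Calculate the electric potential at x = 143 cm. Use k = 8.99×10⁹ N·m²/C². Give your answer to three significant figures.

The total potential is the scalar sum of each charge's contribution, V = Σ kqᵢ/rᵢ.
Distances from the field point to each charge: r₁ = 0.653 m, r₂ = 0.0300 m, r₃ = 2.42 m.
V = k[(-1.51×10⁻⁹)/(0.653) + (8.17×10⁻⁹)/(0.0300) + (-1.70×10⁻⁹)/(2.42)] = 2420 V.

2420 V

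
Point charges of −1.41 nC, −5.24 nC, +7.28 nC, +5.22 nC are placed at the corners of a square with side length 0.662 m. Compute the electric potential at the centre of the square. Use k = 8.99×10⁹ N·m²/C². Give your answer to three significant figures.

112 V

The total potential is the scalar sum of each charge's contribution, V = Σ kqᵢ/rᵢ.
The distance from each corner to the centre is a√2/2 = 0.468 m.
V = k[(-1.41×10⁻⁹)/(0.468) + (-5.24×10⁻⁹)/(0.468) + (7.28×10⁻⁹)/(0.468) + (5.22×10⁻⁹)/(0.468)] = 112 V.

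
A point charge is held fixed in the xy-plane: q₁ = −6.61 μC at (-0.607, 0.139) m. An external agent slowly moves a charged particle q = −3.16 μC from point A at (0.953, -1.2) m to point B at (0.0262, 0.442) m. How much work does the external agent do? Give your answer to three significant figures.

0.176 J

For quasistatic motion the external work equals the change in potential energy: W_ext = qΔV = q(V_B − V_A).
At A: distance to the source charge is 2.06 m; V_A = kq₁/r = -2.89×10⁴ V.
At B: distance to the source charge is 0.702 m; V_B = kq₁/r = -8.47×10⁴ V.
ΔV = V_B − V_A = -5.57×10⁴ V.
W_ext = qΔV = (-3.16×10⁻⁶ C)(-5.57×10⁴ V) = 0.176 J.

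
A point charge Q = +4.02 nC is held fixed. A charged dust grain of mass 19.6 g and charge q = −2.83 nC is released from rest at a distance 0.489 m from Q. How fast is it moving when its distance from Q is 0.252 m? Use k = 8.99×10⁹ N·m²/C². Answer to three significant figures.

Only the electrostatic force acts, so mechanical energy is conserved: ½mv² = U₁ − U₂ = kQq(1/r₁ − 1/r₂).
U₁ − U₂ = (8.99×10⁹ N·m²/C²)(4.02×10⁻⁹ C)(-2.83×10⁻⁹ C)(1/0.489 − 1/0.252) = 1.97×10⁻⁷ J.
v = √(2·1.97×10⁻⁷/0.0196) = 4.48×10⁻³ m/s.

4.48×10⁻³ m/s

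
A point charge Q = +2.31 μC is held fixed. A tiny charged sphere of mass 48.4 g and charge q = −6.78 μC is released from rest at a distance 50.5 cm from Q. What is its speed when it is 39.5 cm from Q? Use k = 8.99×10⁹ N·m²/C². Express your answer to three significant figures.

1.79 m/s

Only the electrostatic force acts, so mechanical energy is conserved: ½mv² = U₁ − U₂ = kQq(1/r₁ − 1/r₂).
U₁ − U₂ = (8.99×10⁹ N·m²/C²)(2.31×10⁻⁶ C)(-6.78×10⁻⁶ C)(1/0.505 − 1/0.395) = 0.0776 J.
v = √(2·0.0776/0.0484) = 1.79 m/s.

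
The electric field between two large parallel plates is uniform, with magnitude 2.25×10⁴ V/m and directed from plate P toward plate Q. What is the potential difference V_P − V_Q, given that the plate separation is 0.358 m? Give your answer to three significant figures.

8060 V

In a uniform field, potential decreases in the direction of E: ΔV = −E·d for a displacement d parallel to E.
Going from Q to P is a displacement of 0.358 m opposite to the field, so V_P − V_Q = +Ed = 8060 V.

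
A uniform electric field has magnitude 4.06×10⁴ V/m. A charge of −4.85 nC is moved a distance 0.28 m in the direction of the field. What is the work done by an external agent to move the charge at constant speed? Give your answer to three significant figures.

The potential change for a displacement 0.28 m in the direction of the field is ΔV = −Ed = -1.14×10⁴ V.
W_ext = qΔV = 5.51×10⁻⁵ J.

5.51×10⁻⁵ J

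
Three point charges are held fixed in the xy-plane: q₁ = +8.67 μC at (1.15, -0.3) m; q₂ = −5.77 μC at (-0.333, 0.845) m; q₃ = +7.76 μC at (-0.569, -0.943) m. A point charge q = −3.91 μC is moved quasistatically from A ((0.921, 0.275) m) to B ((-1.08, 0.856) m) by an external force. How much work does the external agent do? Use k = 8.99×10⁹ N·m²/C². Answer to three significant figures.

0.491 J

For quasistatic motion the external work equals the change in potential energy: W_ext = qΔV = q(V_B − V_A).
At A: distances to the source charges are 0.619 m, 1.38 m, 1.92 m; V_A = Σ kqᵢ/rᵢ = 1.25×10⁵ V.
At B: distances to the source charges are 2.51 m, 0.747 m, 1.87 m; V_B = Σ kqᵢ/rᵢ = -1100 V.
ΔV = V_B − V_A = -1.26×10⁵ V.
W_ext = qΔV = (-3.91×10⁻⁶ C)(-1.26×10⁵ V) = 0.491 J.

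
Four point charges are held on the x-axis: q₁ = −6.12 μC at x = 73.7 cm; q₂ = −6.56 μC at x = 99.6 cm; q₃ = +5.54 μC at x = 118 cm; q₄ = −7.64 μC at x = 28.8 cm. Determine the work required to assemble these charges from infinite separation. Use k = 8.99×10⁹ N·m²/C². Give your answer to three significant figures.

The work to assemble the configuration equals its total potential energy, U = Σ kqᵢqⱼ/rᵢⱼ over all pairs.
Pair separations: r₁₂ = 0.259 m, r₁₃ = 0.443 m, r₁₄ = 0.449 m, r₂₃ = 0.184 m, r₂₄ = 0.708 m, r₃₄ = 0.892 m.
Summing all 6 pair terms gives U = 0.0758 J.

0.0758 J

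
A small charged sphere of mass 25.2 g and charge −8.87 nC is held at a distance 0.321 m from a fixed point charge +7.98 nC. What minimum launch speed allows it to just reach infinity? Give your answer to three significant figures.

To just escape, total mechanical energy must reach zero at infinity: ½mv²_min + U = 0, so ½mv²_min = −U = |kQq|/r.
|U| = |kQq|/r = (8.99×10⁹ N·m²/C²)(7.98×10⁻⁹)(8.87×10⁻⁹)/(0.321) = 1.98×10⁻⁶ J.
v_min = √(2|U|/m) = √(2·1.98×10⁻⁶/0.0252) = 0.0125 m/s.

0.0125 m/s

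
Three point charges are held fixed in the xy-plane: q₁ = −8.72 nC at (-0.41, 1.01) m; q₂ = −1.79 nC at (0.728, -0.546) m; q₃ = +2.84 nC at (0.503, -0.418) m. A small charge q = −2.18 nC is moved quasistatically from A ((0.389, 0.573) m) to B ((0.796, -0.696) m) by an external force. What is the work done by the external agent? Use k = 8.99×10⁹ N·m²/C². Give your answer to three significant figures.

For quasistatic motion the external work equals the change in potential energy: W_ext = qΔV = q(V_B − V_A).
At A: distances to the source charges are 0.911 m, 1.17 m, 0.998 m; V_A = Σ kqᵢ/rᵢ = -74.2 V.
At B: distances to the source charges are 2.09 m, 0.165 m, 0.404 m; V_B = Σ kqᵢ/rᵢ = -72.0 V.
ΔV = V_B − V_A = 2.23 V.
W_ext = qΔV = (-2.18×10⁻⁹ C)(2.23 V) = -4.86×10⁻⁹ J.

-4.86×10⁻⁹ J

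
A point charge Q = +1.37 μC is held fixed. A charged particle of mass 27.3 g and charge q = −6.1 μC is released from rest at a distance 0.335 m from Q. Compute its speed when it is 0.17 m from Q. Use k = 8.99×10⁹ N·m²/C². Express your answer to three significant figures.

3.99 m/s

Only the electrostatic force acts, so mechanical energy is conserved: ½mv² = U₁ − U₂ = kQq(1/r₁ − 1/r₂).
U₁ − U₂ = (8.99×10⁹ N·m²/C²)(1.37×10⁻⁶ C)(-6.10×10⁻⁶ C)(1/0.335 − 1/0.170) = 0.218 J.
v = √(2·0.218/0.0273) = 3.99 m/s.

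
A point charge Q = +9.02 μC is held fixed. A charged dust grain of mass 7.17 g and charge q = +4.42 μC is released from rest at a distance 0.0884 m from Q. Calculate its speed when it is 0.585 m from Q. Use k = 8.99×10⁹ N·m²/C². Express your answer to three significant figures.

31.0 m/s

Only the electrostatic force acts, so mechanical energy is conserved: ½mv² = U₁ − U₂ = kQq(1/r₁ − 1/r₂).
U₁ − U₂ = (8.99×10⁹ N·m²/C²)(9.02×10⁻⁶ C)(4.42×10⁻⁶ C)(1/0.0884 − 1/0.585) = 3.44 J.
v = √(2·3.44/7.17×10⁻³) = 31.0 m/s.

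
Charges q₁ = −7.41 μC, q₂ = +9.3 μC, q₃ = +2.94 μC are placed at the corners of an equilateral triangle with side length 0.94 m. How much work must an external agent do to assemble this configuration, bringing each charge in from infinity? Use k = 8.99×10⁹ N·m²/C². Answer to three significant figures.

-0.606 J

The work to assemble the configuration equals its total potential energy, U = Σ kqᵢqⱼ/rᵢⱼ over all pairs.
All three pair separations equal the side length, 0.940 m.
U = (-0.659) + (-0.208) + (0.261) = -0.606 J.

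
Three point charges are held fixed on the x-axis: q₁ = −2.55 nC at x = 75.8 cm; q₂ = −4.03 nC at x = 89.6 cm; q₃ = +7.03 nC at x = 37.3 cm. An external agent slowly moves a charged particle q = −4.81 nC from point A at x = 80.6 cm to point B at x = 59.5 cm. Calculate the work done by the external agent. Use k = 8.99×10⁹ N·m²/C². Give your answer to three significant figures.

-3.65×10⁻⁶ J

For quasistatic motion the external work equals the change in potential energy: W_ext = qΔV = q(V_B − V_A).
At A: distances to the source charges are 0.0480 m, 0.0900 m, 0.433 m; V_A = Σ kqᵢ/rᵢ = -734 V.
At B: distances to the source charges are 0.163 m, 0.301 m, 0.222 m; V_B = Σ kqᵢ/rᵢ = 23.7 V.
ΔV = V_B − V_A = 758 V.
W_ext = qΔV = (-4.81×10⁻⁹ C)(758 V) = -3.65×10⁻⁶ J.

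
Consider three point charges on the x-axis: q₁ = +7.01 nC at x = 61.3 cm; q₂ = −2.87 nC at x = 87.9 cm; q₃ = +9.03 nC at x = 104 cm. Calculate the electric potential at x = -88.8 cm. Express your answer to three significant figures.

Electric potential is a scalar, so the contributions from each charge add algebraically: V = Σ kqᵢ/rᵢ.
Distances from the field point to each charge: r₁ = 1.50 m, r₂ = 1.77 m, r₃ = 1.93 m.
V = k[(7.01×10⁻⁹)/(1.50) + (-2.87×10⁻⁹)/(1.77) + (9.03×10⁻⁹)/(1.93)] = 69.5 V.

69.5 V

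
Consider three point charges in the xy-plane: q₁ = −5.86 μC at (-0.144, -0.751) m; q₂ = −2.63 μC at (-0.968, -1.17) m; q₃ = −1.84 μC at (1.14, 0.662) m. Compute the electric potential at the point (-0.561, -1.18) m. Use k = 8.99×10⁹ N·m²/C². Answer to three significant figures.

-1.53×10⁵ V

Electric potential is a scalar, so the contributions from each charge add algebraically: V = Σ kqᵢ/rᵢ.
Distances from the field point to each charge: r₁ = 0.598 m, r₂ = 0.407 m, r₃ = 2.51 m.
V = k[(-5.86×10⁻⁶)/(0.598) + (-2.63×10⁻⁶)/(0.407) + (-1.84×10⁻⁶)/(2.51)] = -1.53×10⁵ V.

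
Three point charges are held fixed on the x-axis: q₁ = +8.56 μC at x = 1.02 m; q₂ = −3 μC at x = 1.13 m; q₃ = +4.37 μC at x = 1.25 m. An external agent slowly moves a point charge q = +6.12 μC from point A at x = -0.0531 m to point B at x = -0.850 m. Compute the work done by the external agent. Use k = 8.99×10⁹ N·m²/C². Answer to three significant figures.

For quasistatic motion the external work equals the change in potential energy: W_ext = qΔV = q(V_B − V_A).
At A: distances to the source charges are 1.07 m, 1.18 m, 1.30 m; V_A = Σ kqᵢ/rᵢ = 7.91×10⁴ V.
At B: distances to the source charges are 1.87 m, 1.98 m, 2.10 m; V_B = Σ kqᵢ/rᵢ = 4.62×10⁴ V.
ΔV = V_B − V_A = -3.28×10⁴ V.
W_ext = qΔV = (6.12×10⁻⁶ C)(-3.28×10⁴ V) = -0.201 J.

-0.201 J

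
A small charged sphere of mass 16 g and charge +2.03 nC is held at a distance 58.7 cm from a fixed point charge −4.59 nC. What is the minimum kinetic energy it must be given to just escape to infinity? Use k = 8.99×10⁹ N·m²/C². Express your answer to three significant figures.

To just escape, total mechanical energy must reach zero at infinity: ½mv²_min + U = 0, so ½mv²_min = −U = |kQq|/r.
|U| = |kQq|/r = (8.99×10⁹ N·m²/C²)(4.59×10⁻⁹)(2.03×10⁻⁹)/(0.587) = 1.43×10⁻⁷ J.

1.43×10⁻⁷ J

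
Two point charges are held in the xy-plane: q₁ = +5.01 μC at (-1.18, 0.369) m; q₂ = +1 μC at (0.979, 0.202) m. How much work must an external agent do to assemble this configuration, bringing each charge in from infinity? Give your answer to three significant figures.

0.0208 J

The work to assemble the configuration equals its total potential energy, U = Σ kqᵢqⱼ/rᵢⱼ over all pairs.
Pair separations: r₁₂ = 2.17 m.
U = (0.0208) = 0.0208 J.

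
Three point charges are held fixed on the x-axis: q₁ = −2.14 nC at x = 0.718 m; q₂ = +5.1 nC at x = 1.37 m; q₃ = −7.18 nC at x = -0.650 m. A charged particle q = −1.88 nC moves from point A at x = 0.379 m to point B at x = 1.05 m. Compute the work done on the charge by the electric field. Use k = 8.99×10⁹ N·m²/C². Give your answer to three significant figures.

2.27×10⁻⁷ J

The work done by the electric force is W_field = −ΔU = −q(V_B − V_A) = q(V_A − V_B).
At A: distances to the source charges are 0.339 m, 0.991 m, 1.03 m; V_A = Σ kqᵢ/rᵢ = -73.2 V.
At B: distances to the source charges are 0.332 m, 0.320 m, 1.70 m; V_B = Σ kqᵢ/rᵢ = 47.4 V.
ΔV = V_B − V_A = 121 V.
W_field = −qΔV = −(-1.88×10⁻⁹ C)(121 V) = 2.27×10⁻⁷ J.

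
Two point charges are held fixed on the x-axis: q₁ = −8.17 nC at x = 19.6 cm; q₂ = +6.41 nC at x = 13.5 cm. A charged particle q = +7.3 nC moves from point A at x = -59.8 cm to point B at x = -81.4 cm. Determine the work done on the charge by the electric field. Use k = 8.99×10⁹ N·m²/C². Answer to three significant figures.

The work done by the electric force is W_field = −ΔU = −q(V_B − V_A) = q(V_A − V_B).
At A: distances to the source charges are 0.794 m, 0.733 m; V_A = Σ kqᵢ/rᵢ = -13.9 V.
At B: distances to the source charges are 1.01 m, 0.949 m; V_B = Σ kqᵢ/rᵢ = -12.0 V.
ΔV = V_B − V_A = 1.89 V.
W_field = −qΔV = −(7.30×10⁻⁹ C)(1.89 V) = -1.38×10⁻⁸ J.

-1.38×10⁻⁸ J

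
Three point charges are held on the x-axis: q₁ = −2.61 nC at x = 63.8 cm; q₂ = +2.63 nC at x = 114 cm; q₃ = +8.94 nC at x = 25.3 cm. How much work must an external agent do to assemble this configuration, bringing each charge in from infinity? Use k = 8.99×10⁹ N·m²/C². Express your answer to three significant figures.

The assembly work is the sum of pairwise potential energies, U = Σ_{i<j} kqᵢqⱼ/rᵢⱼ.
Pair separations: r₁₂ = 0.502 m, r₁₃ = 0.385 m, r₂₃ = 0.887 m.
U = (-1.23×10⁻⁷) + (-5.45×10⁻⁷) + (2.38×10⁻⁷) = -4.29×10⁻⁷ J.

-4.29×10⁻⁷ J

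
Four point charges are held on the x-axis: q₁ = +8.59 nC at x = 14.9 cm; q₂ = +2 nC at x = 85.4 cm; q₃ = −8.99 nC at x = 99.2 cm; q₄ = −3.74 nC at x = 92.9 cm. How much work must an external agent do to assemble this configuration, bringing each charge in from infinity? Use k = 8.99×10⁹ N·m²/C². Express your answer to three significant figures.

1.76×10⁻⁶ J

The work to assemble the configuration equals its total potential energy, U = Σ kqᵢqⱼ/rᵢⱼ over all pairs.
Pair separations: r₁₂ = 0.705 m, r₁₃ = 0.843 m, r₁₄ = 0.780 m, r₂₃ = 0.138 m, r₂₄ = 0.0750 m, r₃₄ = 0.0630 m.
Summing all 6 pair terms gives U = 1.76×10⁻⁶ J.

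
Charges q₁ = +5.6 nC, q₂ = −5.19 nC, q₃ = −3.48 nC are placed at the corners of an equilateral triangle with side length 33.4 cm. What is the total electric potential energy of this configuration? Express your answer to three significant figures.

The assembly work is the sum of pairwise potential energies, U = Σ_{i<j} kqᵢqⱼ/rᵢⱼ.
All three pair separations equal the side length, 0.334 m.
U = (-7.82×10⁻⁷) + (-5.25×10⁻⁷) + (4.86×10⁻⁷) = -8.21×10⁻⁷ J.

-8.21×10⁻⁷ J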